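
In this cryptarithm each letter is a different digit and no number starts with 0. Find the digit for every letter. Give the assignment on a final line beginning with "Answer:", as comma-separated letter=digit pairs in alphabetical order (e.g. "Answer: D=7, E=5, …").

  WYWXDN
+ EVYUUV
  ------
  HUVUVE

Step 1. [col 1: N + V ≡ E (mod 10)] N=5 is one option consistent with column 1 (N + V ≡ E (mod 10), carry-in 0) — take it. So N=5.
Step 2. [col 1: N + V ≡ E (mod 10)] E=1 is one option consistent with column 1 (N + V ≡ E (mod 10), carry-in 0) — take it. So E=1.
Step 3. [col 1: N + V ≡ E (mod 10)] from column 1 (N=5, E=1, carry-in 0, digits 1,5 already taken and all letters distinct): V must equal 6 ⇒ V=6.
Step 4. [col 2: D + U ≡ V (mod 10)] column 2 (D + U ≡ V (mod 10), carry-in 1) doesn't pin D yet; pick D=7 and continue. So D=7.
Step 5. [col 2: D + U ≡ V (mod 10)] column 2: given D=7, V=6, carry-in 1, and digits 1,5,6,7 already taken and all letters distinct, D+U≡V (mod 10) forces U=8 ⇒ U=8.
Step 6. [col 3: X + U ≡ U (mod 10)] column 3: given U=8, carry-in 1, and digits 1,5,6,7,8 already taken and all letters distinct, X+U≡U (mod 10) forces X=9 ⇒ X=9.
Step 7. [col 4: W + Y ≡ V (mod 10)] no forcing yet in column 4 (carry-in 1); Y=2 is free and consistent — try it, so Y=2.
Step 8. [col 4: W + Y ≡ V (mod 10)] from column 4 (Y=2, V=6, carry-in 1, digits 1,2,5,6,7,8,9 already taken and all letters distinct): W must equal 3. So W=3.
Step 9. [col 6: W + E ≡ H (mod 10)] in column 6 we have W+E≡H with carry-in 0; given W=3, E=1 and digits 1,2,3,5,6,7,8,9 already taken and all letters distinct, that pins H to 4 ⇒ H=4.

Answer: D=7, E=1, H=4, N=5, U=8, V=6, W=3, X=9, Y=2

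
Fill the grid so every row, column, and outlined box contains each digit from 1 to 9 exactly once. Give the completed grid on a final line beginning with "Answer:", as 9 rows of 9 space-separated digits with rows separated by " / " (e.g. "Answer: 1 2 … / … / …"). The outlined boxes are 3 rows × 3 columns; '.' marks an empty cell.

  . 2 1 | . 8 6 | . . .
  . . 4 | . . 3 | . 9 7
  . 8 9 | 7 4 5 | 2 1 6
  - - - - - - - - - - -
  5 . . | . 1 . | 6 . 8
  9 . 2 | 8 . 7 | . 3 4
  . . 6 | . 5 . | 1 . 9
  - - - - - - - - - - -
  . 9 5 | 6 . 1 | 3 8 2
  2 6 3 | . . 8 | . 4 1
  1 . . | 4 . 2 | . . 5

Step 1. [r9c2∈{7}] nothing but 7 survives at r9c2. So r9c2=7.
Step 2. [r6c6∈{4}] only 4 remains possible at r6c6, so r6c6=4.
Step 3. [r6c2∈{3}] r6c2 is down to just 3. So r6c2=3.
Step 4. [r6c4∈{2}] only 2 remains possible at r6c4, so r6c4=2.
Step 5. [r1c1∈{3,7}] 7 has one home in row 1: r1c1, so r1c1=7.
Step 6. [r9c7∈{9}] only 9 remains possible at r9c7. So r9c7=9.
Step 7. [r8c5∈{7,9}] col 5 places 9 nowhere but r8c5, so r8c5=9.
Step 8. [r5c7∈{5}] r5c7's peers cover all but 5. So r5c7=5.
Step 9. [r4c3∈{7}] only 7 remains possible at r4c3 ⇒ r4c3=7.
Step 10. [r1c4∈{9}] r1c4 has the single candidate 9. So r1c4=9.
Step 11. [r2c2∈{5}] nothing but 5 survives at r2c2 ⇒ r2c2=5.
Step 12. [r2c5∈{2}] nothing but 2 survives at r2c5, so r2c5=2.
Step 13. [r2c1∈{6}] only 6 remains possible at r2c1, so r2c1=6.
Step 14. [r8c7∈{7}] r8c7's peers cover all but 7, so r8c7=7.
Step 15. [r9c3∈{8}] nothing but 8 survives at r9c3. So r9c3=8.
Step 16. [r4c6∈{9}] only 9 remains possible at r4c6 ⇒ r4c6=9.
Step 17. [r9c5∈{3}] r9c5's peers cover all but 3, so r9c5=3.
Step 18. [r1c8∈{5}] nothing but 5 survives at r1c8. So r1c8=5.
Step 19. [r7c1∈{4}] r7c1 is down to just 4, so r7c1=4.
Step 20. [r4c8∈{2}] r4c8 has the single candidate 2, so r4c8=2.
Step 21. [r8c4∈{5}] r8c4's peers cover all but 5 ⇒ r8c4=5.
Step 22. [r4c2∈{4}] r4c2 is down to just 4, so r4c2=4.
Step 23. [r5c2∈{1}] only 1 remains possible at r5c2, so r5c2=1.
Step 24. [r7c5∈{7}] r7c5's peers cover all but 7 ⇒ r7c5=7.
Step 25. [r4c4∈{3}] r4c4 has the single candidate 3 ⇒ r4c4=3.
Step 26. [r3c1∈{3}] nothing but 3 survives at r3c1, so r3c1=3.
Step 27. [r9c8∈{6}] r9c8 is down to just 6, so r9c8=6.
Step 28. [r6c1∈{8}] r6c1's peers cover all but 8, so r6c1=8.
Step 29. [r2c4∈{1}] nothing but 1 survives at r2c4. So r2c4=1.
Step 30. [r6c8∈{7}] only 7 remains possible at r6c8, so r6c8=7.
Step 31. [r2c7∈{8}] r2c7 has the single candidate 8, so r2c7=8.
Step 32. [r1c7∈{4}] only 4 remains possible at r1c7. So r1c7=4.
Step 33. [r1c9∈{3}] r1c9 is down to just 3 ⇒ r1c9=3.
Step 34. [r5c5∈{6}] r5c5 has the single candidate 6 ⇒ r5c5=6.

Answer: 7 2 1 9 8 6 4 5 3 / 6 5 4 1 2 3 8 9 7 / 3 8 9 7 4 5 2 1 6 / 5 4 7 3 1 9 6 2 8 / 9 1 2 8 6 7 5 3 4 / 8 3 6 2 5 4 1 7 9 / 4 9 5 6 7 1 3 8 2 / 2 6 3 5 9 8 7 4 1 / 1 7 8 4 3 2 9 6 5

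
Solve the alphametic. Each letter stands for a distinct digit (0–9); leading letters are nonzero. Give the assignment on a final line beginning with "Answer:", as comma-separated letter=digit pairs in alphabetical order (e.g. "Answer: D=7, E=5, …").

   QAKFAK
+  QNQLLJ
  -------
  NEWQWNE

Step 1. [col 1: K + J ≡ E (mod 10)] E=3 is one option consistent with column 1 (K + J ≡ E (mod 10), carry-in 0) — take it, so E=3.
Step 2. [col 1: K + J ≡ E (mod 10)] column 1 (K + J ≡ E (mod 10), carry-in 0) doesn't pin K yet; pick K=9 and continue ⇒ K=9.
Step 3. [N] the sum has 7 digits but both addends have 6; that extra leading digit N is the final carry, namely 1, so N=1.
Step 4. [col 1: K + J ≡ E (mod 10)] column 1: given K=9, E=3, carry-in 0, and digits 1,3,9 already taken and all letters distinct, K+J≡E (mod 10) forces J=4 ⇒ J=4.
Step 5. [col 2: A + L ≡ N (mod 10)] no forcing yet in column 2 (carry-in 1); A=8 is free and consistent — try it, so A=8.
Step 6. [col 2: A + L ≡ N (mod 10)] column 2: given A=8, N=1, carry-in 1, and digits 1,3,4,8,9 already taken and all letters distinct, A+L≡N (mod 10) forces L=2. So L=2.
Step 7. [col 3: F + L ≡ W (mod 10)] column 3 reads F+L+carry(1)=W with L=2; with digits 1,2,3,4,8,9 already taken and all letters distinct, the only value for F is 7, so F=7.
Step 8. [col 3: F + L ≡ W (mod 10)] in column 3 we have F+L≡W with carry-in 1; given F=7, L=2 and digits 1,2,3,4,7,8,9 already taken and all letters distinct, that pins W to 0 ⇒ W=0.
Step 9. [col 4: K + Q ≡ Q (mod 10)] several values work for Q in column 4 (K + Q ≡ Q (mod 10), carry-in 1); try Q=6 ⇒ Q=6.

Answer: A=8, E=3, F=7, J=4, K=9, L=2, N=1, Q=6, W=0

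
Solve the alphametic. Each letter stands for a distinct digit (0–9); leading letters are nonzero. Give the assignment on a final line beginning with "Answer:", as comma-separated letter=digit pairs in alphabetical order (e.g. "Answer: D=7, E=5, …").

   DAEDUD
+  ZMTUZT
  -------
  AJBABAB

Step 1. [col 1: D + T ≡ B (mod 10)] several values work for B in column 1 (D + T ≡ B (mod 10), carry-in 0); try B=2. So B=2.
Step 2. [A] adding two 6-digit numbers gives at most 6+1 digits, and here it does — A is that final carry and must be 1, so A=1.
Step 3. [col 1: D + T ≡ B (mod 10)] several values work for D in column 1 (D + T ≡ B (mod 10), carry-in 0); try D=8 ⇒ D=8.
Step 4. [col 1: D + T ≡ B (mod 10)] column 1: given D=8, B=2, carry-in 0, and digits 1,2,8 already taken and all letters distinct, D+T≡B (mod 10) forces T=4, so T=4.
Step 5. [col 2: U + Z ≡ A (mod 10)] column 2 (U + Z ≡ A (mod 10), carry-in 1) doesn't pin Z yet; pick Z=7 and continue, so Z=7.
Step 6. [col 2: U + Z ≡ A (mod 10)] column 2 reads U+Z+carry(1)=A with Z=7, A=1; with digits 1,2,4,7,8 already taken and all letters distinct, the only value for U is 3 ⇒ U=3.
Step 7. [col 4: E + T ≡ A (mod 10)] in column 4 we have E+T≡A with carry-in 1; given T=4, A=1 and digits 1,2,3,4,7,8 already taken and all letters distinct, that pins E to 6, so E=6.
Step 8. [col 5: A + M ≡ B (mod 10)] from column 5 (A=1, B=2, carry-in 1, digits 1,2,3,4,6,7,8 already taken and all letters distinct): M must equal 0 ⇒ M=0.
Step 9. [col 6: D + Z ≡ J (mod 10)] in column 6 we have D+Z≡J with carry-in 0; given D=8, Z=7 and digits 0,1,2,3,4,6,7,8 already taken and all letters distinct, that pins J to 5, so J=5.

Answer: A=1, B=2, D=8, E=6, J=5, M=0, T=4, U=3, Z=7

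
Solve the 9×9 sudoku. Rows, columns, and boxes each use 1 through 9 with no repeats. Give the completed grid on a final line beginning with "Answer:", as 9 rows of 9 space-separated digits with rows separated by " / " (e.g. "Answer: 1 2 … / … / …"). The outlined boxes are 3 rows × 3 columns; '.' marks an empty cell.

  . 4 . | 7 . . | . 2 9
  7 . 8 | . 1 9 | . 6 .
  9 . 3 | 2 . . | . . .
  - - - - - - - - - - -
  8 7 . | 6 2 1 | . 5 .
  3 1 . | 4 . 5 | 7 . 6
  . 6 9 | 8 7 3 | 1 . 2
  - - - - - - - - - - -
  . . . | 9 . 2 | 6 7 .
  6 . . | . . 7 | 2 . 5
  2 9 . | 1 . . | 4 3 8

Step 1. [r3c2∈{5}] only 5 remains possible at r3c2, so r3c2=5.
Step 2. [r3c6∈{4,6,8}] across col 6, 4 lands solely at r3c6, so r3c6=4.
Step 3. [r1c6∈{6,8}] r1c6 is the only open cell in col 6 admitting 8, so r1c6=8.
Step 4. [r7c9∈{1}] r7c9 is down to just 1. So r7c9=1.
Step 5. [r8c4∈{3}] r8c4's peers cover all but 3 ⇒ r8c4=3.
Step 6. [r4c3∈{4}] only 4 remains possible at r4c3 ⇒ r4c3=4.
Step 7. [r1c5∈{3,5,6}] r1c5 is the only open cell in col 5 admitting 3 ⇒ r1c5=3.
Step 8. [r7c3∈{5}] only 5 remains possible at r7c3. So r7c3=5.
Step 9. [r4c9∈{3}] r4c9 has the single candidate 3, so r4c9=3.
Step 10. [r5c8∈{8,9}] in row 5, 8 fits only at r5c8 ⇒ r5c8=8.
Step 11. [r8c2∈{8}] r8c2 is down to just 8 ⇒ r8c2=8.
Step 12. [r9c6∈{6}] r9c6 is down to just 6 ⇒ r9c6=6.
Step 13. [r7c1∈{4}] nothing but 4 survives at r7c1. So r7c1=4.
Step 14. [r1c7∈{5}] r1c7's peers cover all but 5, so r1c7=5.
Step 15. [r1c1∈{1}] r1c1's peers cover all but 1, so r1c1=1.
Step 16. [r3c8∈{1}] r3c8's peers cover all but 1. So r3c8=1.
Step 17. [r2c7∈{3}] r2c7 has the single candidate 3, so r2c7=3.
Step 18. [r9c3∈{7}] r9c3's peers cover all but 7 ⇒ r9c3=7.
Step 19. [r7c5∈{8}] nothing but 8 survives at r7c5, so r7c5=8.
Step 20. [r5c5∈{9}] r5c5's peers cover all but 9 ⇒ r5c5=9.
Step 21. [r8c5∈{4}] r8c5's peers cover all but 4, so r8c5=4.
Step 22. [r3c5∈{6}] r3c5's peers cover all but 6 ⇒ r3c5=6.
Step 23. [r2c9∈{4}] nothing but 4 survives at r2c9. So r2c9=4.
Step 24. [r9c5∈{5}] r9c5's peers cover all but 5 ⇒ r9c5=5.
Step 25. [r2c4∈{5}] r2c4's peers cover all but 5 ⇒ r2c4=5.
Step 26. [r8c3∈{1}] r8c3 is down to just 1, so r8c3=1.
Step 27. [r3c7∈{8}] r3c7 is down to just 8, so r3c7=8.
Step 28. [r6c8∈{4}] r6c8 is down to just 4. So r6c8=4.
Step 29. [r3c9∈{7}] nothing but 7 survives at r3c9. So r3c9=7.
Step 30. [r8c8∈{9}] only 9 remains possible at r8c8, so r8c8=9.
Step 31. [r1c3∈{6}] nothing but 6 survives at r1c3 ⇒ r1c3=6.
Step 32. [r7c2∈{3}] only 3 remains possible at r7c2, so r7c2=3.
Step 33. [r4c7∈{9}] only 9 remains possible at r4c7, so r4c7=9.
Step 34. [r5c3∈{2}] r5c3 has the single candidate 2, so r5c3=2.
Step 35. [r2c2∈{2}] r2c2's peers cover all but 2, so r2c2=2.
Step 36. [r6c1∈{5}] r6c1 is down to just 5 ⇒ r6c1=5.

Answer: 1 4 6 7 3 8 5 2 9 / 7 2 8 5 1 9 3 6 4 / 9 5 3 2 6 4 8 1 7 / 8 7 4 6 2 1 9 5 3 / 3 1 2 4 9 5 7 8 6 / 5 6 9 8 7 3 1 4 2 / 4 3 5 9 8 2 6 7 1 / 6 8 1 3 4 7 2 9 5 / 2 9 7 1 5 6 4 3 8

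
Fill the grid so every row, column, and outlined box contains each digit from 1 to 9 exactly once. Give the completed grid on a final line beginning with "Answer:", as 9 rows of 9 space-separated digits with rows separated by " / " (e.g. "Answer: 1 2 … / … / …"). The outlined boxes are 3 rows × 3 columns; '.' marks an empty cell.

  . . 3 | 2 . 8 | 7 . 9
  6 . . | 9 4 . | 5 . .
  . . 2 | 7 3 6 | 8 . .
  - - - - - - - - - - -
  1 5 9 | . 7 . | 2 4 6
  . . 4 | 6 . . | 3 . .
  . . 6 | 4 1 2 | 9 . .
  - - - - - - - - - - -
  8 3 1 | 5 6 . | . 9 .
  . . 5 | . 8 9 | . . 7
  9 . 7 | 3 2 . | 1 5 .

Step 1. [r3c8∈{1}] nothing but 1 survives at r3c8 ⇒ r3c8=1.
Step 2. [r7c7∈{4}] r7c7 has the single candidate 4. So r7c7=4.
Step 3. [r2c2∈{1,7,8}] in row 2, 7 fits only at r2c2 ⇒ r2c2=7.
Step 4. [r6c2∈{8}] r6c2's peers cover all but 8, so r6c2=8.
Step 5. [r8c8∈{2,3,6}] 3 has one home in row 8: r8c8. So r8c8=3.
Step 6. [r5c9∈{1,5,8}] row 5 places 1 nowhere but r5c9. So r5c9=1.
Step 7. [r9c2∈{4,6}] in row 9, 6 fits only at r9c2. So r9c2=6.
Step 8. [r1c5∈{5}] r1c5's peers cover all but 5 ⇒ r1c5=5.
Step 9. [r1c1∈{4}] only 4 remains possible at r1c1. So r1c1=4.
Step 10. [r5c2∈{2}] r5c2 is down to just 2 ⇒ r5c2=2.
Step 11. [r6c8∈{7}] r6c8 is down to just 7, so r6c8=7.
Step 12. [r2c9∈{2,3}] r2c9 is the only open cell in row 2 admitting 3, so r2c9=3.
Step 13. [r8c7∈{6}] r8c7's peers cover all but 6 ⇒ r8c7=6.
Step 14. [r5c5∈{9}] r5c5's peers cover all but 9. So r5c5=9.
Step 15. [r7c9∈{2}] nothing but 2 survives at r7c9, so r7c9=2.
Step 16. [r2c6∈{1}] r2c6's peers cover all but 1 ⇒ r2c6=1.
Step 17. [r7c6∈{7}] nothing but 7 survives at r7c6, so r7c6=7.
Step 18. [r1c8∈{6}] only 6 remains possible at r1c8, so r1c8=6.
Step 19. [r8c2∈{4}] r8c2's peers cover all but 4 ⇒ r8c2=4.
Step 20. [r2c3∈{8}] r2c3 has the single candidate 8 ⇒ r2c3=8.
Step 21. [r9c9∈{8}] r9c9 has the single candidate 8 ⇒ r9c9=8.
Step 22. [r2c8∈{2}] r2c8 is down to just 2, so r2c8=2.
Step 23. [r8c1∈{2}] only 2 remains possible at r8c1, so r8c1=2.
Step 24. [r6c1∈{3}] r6c1's peers cover all but 3. So r6c1=3.
Step 25. [r3c1∈{5}] only 5 remains possible at r3c1, so r3c1=5.
Step 26. [r8c4∈{1}] r8c4's peers cover all but 1 ⇒ r8c4=1.
Step 27. [r3c9∈{4}] r3c9's peers cover all but 4, so r3c9=4.
Step 28. [r6c9∈{5}] r6c9 is down to just 5, so r6c9=5.
Step 29. [r1c2∈{1}] only 1 remains possible at r1c2, so r1c2=1.
Step 30. [r5c8∈{8}] nothing but 8 survives at r5c8 ⇒ r5c8=8.
Step 31. [r5c6∈{5}] nothing but 5 survives at r5c6 ⇒ r5c6=5.
Step 32. [r4c4∈{8}] nothing but 8 survives at r4c4 ⇒ r4c4=8.
Step 33. [r3c2∈{9}] r3c2 is down to just 9. So r3c2=9.
Step 34. [r5c1∈{7}] nothing but 7 survives at r5c1, so r5c1=7.
Step 35. [r4c6∈{3}] only 3 remains possible at r4c6, so r4c6=3.
Step 36. [r9c6∈{4}] r9c6's peers cover all but 4, so r9c6=4.

Answer: 4 1 3 2 5 8 7 6 9 / 6 7 8 9 4 1 5 2 3 / 5 9 2 7 3 6 8 1 4 / 1 5 9 8 7 3 2 4 6 / 7 2 4 6 9 5 3 8 1 / 3 8 6 4 1 2 9 7 5 / 8 3 1 5 6 7 4 9 2 / 2 4 5 1 8 9 6 3 7 / 9 6 7 3 2 4 1 5 8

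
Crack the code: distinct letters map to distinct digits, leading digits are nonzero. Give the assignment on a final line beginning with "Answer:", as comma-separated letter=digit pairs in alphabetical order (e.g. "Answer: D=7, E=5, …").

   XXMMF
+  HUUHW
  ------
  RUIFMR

Step 1. [col 1: F + W ≡ R (mod 10)] no forcing yet in column 1 (carry-in 0); F=6 is free and consistent — try it. So F=6.
Step 2. [col 1: F + W ≡ R (mod 10)] R=1 is one option consistent with column 1 (F + W ≡ R (mod 10), carry-in 0) — take it, so R=1.
Step 3. [col 1: F + W ≡ R (mod 10)] from column 1 (F=6, R=1, carry-in 0, digits 1,6 already taken and all letters distinct): W must equal 5. So W=5.
Step 4. [col 2: M + H ≡ M (mod 10)] column 2 reads M+H+carry(1)=M with nothing yet; with digits 1,5,6 already taken and all letters distinct, the only value for H is 9, so H=9.
Step 5. [col 2: M + H ≡ M (mod 10)] several values work for M in column 2 (M + H ≡ M (mod 10), carry-in 1); try M=2 ⇒ M=2.
Step 6. [col 3: M + U ≡ F (mod 10)] in column 3 we have M+U≡F with carry-in 1; given M=2, F=6 and digits 1,2,5,6,9 already taken and all letters distinct, that pins U to 3 ⇒ U=3.
Step 7. [col 4: X + U ≡ I (mod 10)] column 4 (X + U ≡ I (mod 10), carry-in 0) doesn't pin X yet; pick X=4 and continue ⇒ X=4.
Step 8. [col 4: X + U ≡ I (mod 10)] from column 4 (X=4, U=3, carry-in 0, digits 1,2,3,4,5,6,9 already taken and all letters distinct): I must equal 7, so I=7.

Answer: F=6, H=9, I=7, M=2, R=1, U=3, W=5, X=4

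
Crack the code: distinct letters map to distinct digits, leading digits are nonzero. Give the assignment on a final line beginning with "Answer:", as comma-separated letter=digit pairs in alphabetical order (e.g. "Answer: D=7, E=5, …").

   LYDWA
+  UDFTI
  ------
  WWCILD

Step 1. [col 1: A + I ≡ D (mod 10)] A=6 is one option consistent with column 1 (A + I ≡ D (mod 10), carry-in 0) — take it, so A=6.
Step 2. [col 1: A + I ≡ D (mod 10)] several values work for I in column 1 (A + I ≡ D (mod 10), carry-in 0); try I=7, so I=7.
Step 3. [col 1: A + I ≡ D (mod 10)] in column 1 we have A+I≡D with carry-in 0; given A=6, I=7 and digits 6,7 already taken and all letters distinct, that pins D to 3 ⇒ D=3.
Step 4. [col 2: W + T ≡ L (mod 10)] several values work for T in column 2 (W + T ≡ L (mod 10), carry-in 1); try T=0. So T=0.
Step 5. [col 2: W + T ≡ L (mod 10)] several values work for L in column 2 (W + T ≡ L (mod 10), carry-in 1); try L=2 ⇒ L=2.
Step 6. [col 2: W + T ≡ L (mod 10)] column 2: given T=0, L=2, carry-in 1, and digits 0,2,3,6,7 already taken and all letters distinct, W+T≡L (mod 10) forces W=1, so W=1.
Step 7. [col 3: D + F ≡ I (mod 10)] from column 3 (D=3, I=7, carry-in 0, digits 0,1,2,3,6,7 already taken and all letters distinct): F must equal 4. So F=4.
Step 8. [col 4: Y + D ≡ C (mod 10)] column 4: given D=3, carry-in 0, and digits 0,1,2,3,4,6,7 already taken and all letters distinct, Y+D≡C (mod 10) forces C=8, so C=8.
Step 9. [col 4: Y + D ≡ C (mod 10)] column 4 reads Y+D+carry(0)=C with D=3, C=8; with digits 0,1,2,3,4,6,7,8 already taken and all letters distinct, the only value for Y is 5. So Y=5.
Step 10. [col 5: L + U ≡ W (mod 10)] column 5: given L=2, W=1, carry-in 0, and digits 0,1,2,3,4,5,6,7,8 already taken and all letters distinct, L+U≡W (mod 10) forces U=9, so U=9.

Answer: A=6, C=8, D=3, F=4, I=7, L=2, T=0, U=9, W=1, Y=5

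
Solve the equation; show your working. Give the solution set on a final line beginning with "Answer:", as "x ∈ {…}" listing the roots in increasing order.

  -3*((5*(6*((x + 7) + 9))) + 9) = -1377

Step 1. [-3*((5*(6*((x + 7) + 9))) + 9) = -1377] divide by the outer -3 ⇒ div: (5*(6*((x + 7) + 9))) + 9 = 459.
Step 2. [(5*(6*((x + 7) + 9))) + 9 = 459] peel the +9: subtract 9 from each side. So sub: 5*(6*((x + 7) + 9)) = 450.
Step 3. [5*(6*((x + 7) + 9)) = 450] divide by the outer 5. So div: 6*((x + 7) + 9) = 90.
Step 4. [6*((x + 7) + 9) = 90] LHS = 6·(…); ÷6 both sides, so div: (x + 7) + 9 = 15.
Step 5. [(x + 7) + 9 = 15] peel the +9: subtract 9 from each side, so sub: x + 7 = 6.
Step 6. [x + 7 = 6] peel the +7: subtract 7 from each side ⇒ sub: x = -1.

Answer: x ∈ {-1}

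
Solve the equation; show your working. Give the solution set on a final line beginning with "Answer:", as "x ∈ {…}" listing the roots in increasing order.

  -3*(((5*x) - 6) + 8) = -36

Step 1. [-3*(((5*x) - 6) + 8) = -36] divide by the outer -3 ⇒ div: ((5*x) - 6) + 8 = 12.
Step 2. [((5*x) - 6) + 8 = 12] subtract 8: x sits inside (… + 8), so sub: (5*x) - 6 = 4.
Step 3. [(5*x) - 6 = 4] 6 comes off first (add 6). So sub: 5*x = 10.
Step 4. [5*x = 10] 5·(inner) — divide through by 5 ⇒ div: x = 2.

Answer: x ∈ {2}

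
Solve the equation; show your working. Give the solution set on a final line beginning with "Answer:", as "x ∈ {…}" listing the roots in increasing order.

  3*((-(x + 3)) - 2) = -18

Step 1. [3*((-(x + 3)) - 2) = -18] leading coefficient 3: divide by 3 ⇒ div: (-(x + 3)) - 2 = -6.
Step 2. [(-(x + 3)) - 2 = -6] the outer -2 inverts by adding 2 ⇒ sub: -(x + 3) = -4.
Step 3. [-(x + 3) = -4] LHS negated; negate both sides ⇒ neg: x + 3 = 4.
Step 4. [x + 3 = 4] 3 comes off first (subtract 3), so sub: x = 1.

Answer: x ∈ {1}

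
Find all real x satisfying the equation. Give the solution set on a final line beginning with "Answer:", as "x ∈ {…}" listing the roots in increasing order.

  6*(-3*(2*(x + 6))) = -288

Step 1. [6*(-3*(2*(x + 6))) = -288] 6 out front; divide by 6, so div: -3*(2*(x + 6)) = -48.
Step 2. [-3*(2*(x + 6)) = -48] -3·(inner) — divide through by -3 ⇒ div: 2*(x + 6) = 16.
Step 3. [2*(x + 6) = 16] leading coefficient 2: divide by 2. So div: x + 6 = 8.
Step 4. [x + 6 = 8] subtract 6: x sits inside (… + 6). So sub: x = 2.

Answer: x ∈ {2}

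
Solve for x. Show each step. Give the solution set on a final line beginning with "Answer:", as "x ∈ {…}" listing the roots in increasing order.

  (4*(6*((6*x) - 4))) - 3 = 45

Step 1. [(4*(6*((6*x) - 4))) - 3 = 45] add 3: x sits inside (… - 3) ⇒ sub: 4*(6*((6*x) - 4)) = 48.
Step 2. [4*(6*((6*x) - 4)) = 48] divide by the outer 4. So div: 6*((6*x) - 4) = 12.
Step 3. [6*((6*x) - 4) = 12] leading coefficient 6: divide by 6 ⇒ div: (6*x) - 4 = 2.
Step 4. [(6*x) - 4 = 2] peel the -4: add 4 from each side. So sub: 6*x = 6.
Step 5. [6*x = 6] leading coefficient 6: divide by 6, so div: x = 1.

Answer: x ∈ {1}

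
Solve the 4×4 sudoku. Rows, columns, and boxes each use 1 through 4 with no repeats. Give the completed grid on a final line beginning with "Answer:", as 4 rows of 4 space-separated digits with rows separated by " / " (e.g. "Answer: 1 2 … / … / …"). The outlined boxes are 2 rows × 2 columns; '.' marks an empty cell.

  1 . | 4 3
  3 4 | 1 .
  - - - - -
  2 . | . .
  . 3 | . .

Step 1. [r4c4∈{1,2,4}] row 4 places 1 nowhere but r4c4. So r4c4=1.
Step 2. [r2c4∈{2}] r2c4's peers cover all but 2. So r2c4=2.
Step 3. [r3c4∈{4}] r3c4 has the single candidate 4. So r3c4=4.
Step 4. [r4c1∈{4}] r4c1's peers cover all but 4 ⇒ r4c1=4.
Step 5. [r3c2∈{1}] nothing but 1 survives at r3c2. So r3c2=1.
Step 6. [r4c3∈{2}] r4c3 is down to just 2 ⇒ r4c3=2.
Step 7. [r3c3∈{3}] r3c3 is down to just 3 ⇒ r3c3=3.
Step 8. [r1c2∈{2}] r1c2 has the single candidate 2. So r1c2=2.

Answer: 1 2 4 3 / 3 4 1 2 / 2 1 3 4 / 4 3 2 1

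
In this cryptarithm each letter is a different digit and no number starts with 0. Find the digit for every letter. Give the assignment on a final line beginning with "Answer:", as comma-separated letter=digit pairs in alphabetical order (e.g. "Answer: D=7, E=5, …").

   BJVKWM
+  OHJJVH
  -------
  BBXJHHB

Step 1. [col 1: M + H ≡ B (mod 10)] column 1 (M + H ≡ B (mod 10), carry-in 0) doesn't pin M yet; pick M=3 and continue, so M=3.
Step 2. [col 1: M + H ≡ B (mod 10)] several values work for B in column 1 (M + H ≡ B (mod 10), carry-in 0); try B=1, so B=1.
Step 3. [col 1: M + H ≡ B (mod 10)] in column 1 we have M+H≡B with carry-in 0; given M=3, B=1 and digits 1,3 already taken and all letters distinct, that pins H to 8, so H=8.
Step 4. [col 2: W + V ≡ H (mod 10)] column 2 (W + V ≡ H (mod 10), carry-in 1) doesn't pin W yet; pick W=7 and continue, so W=7.
Step 5. [col 2: W + V ≡ H (mod 10)] from column 2 (W=7, H=8, carry-in 1, digits 1,3,7,8 already taken and all letters distinct): V must equal 0, so V=0.
Step 6. [col 3: K + J ≡ H (mod 10)] several values work for K in column 3 (K + J ≡ H (mod 10), carry-in 0); try K=2, so K=2.
Step 7. [col 3: K + J ≡ H (mod 10)] column 3 reads K+J+carry(0)=H with K=2, H=8; with digits 0,1,2,3,7,8 already taken and all letters distinct, the only value for J is 6. So J=6.
Step 8. [col 5: J + H ≡ X (mod 10)] in column 5 we have J+H≡X with carry-in 0; given J=6, H=8 and digits 0,1,2,3,6,7,8 already taken and all letters distinct, that pins X to 4 ⇒ X=4.
Step 9. [col 6: B + O ≡ B (mod 10)] column 6: given B=1, carry-in 1, and digits 0,1,2,3,4,6,7,8 already taken and all letters distinct, B+O≡B (mod 10) forces O=9. So O=9.

Answer: B=1, H=8, J=6, K=2, M=3, O=9, V=0, W=7, X=4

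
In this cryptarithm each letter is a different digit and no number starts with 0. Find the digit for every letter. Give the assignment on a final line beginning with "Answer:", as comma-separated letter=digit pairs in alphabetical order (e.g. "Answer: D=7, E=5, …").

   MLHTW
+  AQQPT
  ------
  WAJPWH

Step 1. [col 1: W + T ≡ H (mod 10)] several values work for H in column 1 (W + T ≡ H (mod 10), carry-in 0); try H=8, so H=8.
Step 2. [col 1: W + T ≡ H (mod 10)] W=1 is one option consistent with column 1 (W + T ≡ H (mod 10), carry-in 0) — take it ⇒ W=1.
Step 3. [col 1: W + T ≡ H (mod 10)] from column 1 (W=1, H=8, carry-in 0, digits 1,8 already taken and all letters distinct): T must equal 7. So T=7.
Step 4. [col 2: T + P ≡ W (mod 10)] column 2: given T=7, W=1, carry-in 0, and digits 1,7,8 already taken and all letters distinct, T+P≡W (mod 10) forces P=4 ⇒ P=4.
Step 5. [col 3: H + Q ≡ P (mod 10)] column 3: given H=8, P=4, carry-in 1, and digits 1,4,7,8 already taken and all letters distinct, H+Q≡P (mod 10) forces Q=5 ⇒ Q=5.
Step 6. [col 4: L + Q ≡ J (mod 10)] column 4 (L + Q ≡ J (mod 10), carry-in 1) doesn't pin J yet; pick J=2 and continue. So J=2.
Step 7. [col 4: L + Q ≡ J (mod 10)] in column 4 we have L+Q≡J with carry-in 1; given Q=5, J=2 and digits 1,2,4,5,7,8 already taken and all letters distinct, that pins L to 6, so L=6.
Step 8. [col 5: M + A ≡ A (mod 10)] in column 5 we have M+A≡A with carry-in 1; given nothing yet and digits 1,2,4,5,6,7,8 already taken and all letters distinct, that pins M to 9. So M=9.
Step 9. [col 5: M + A ≡ A (mod 10)] A=3 is one option consistent with column 5 (M + A ≡ A (mod 10), carry-in 1) — take it. So A=3.

Answer: A=3, H=8, J=2, L=6, M=9, P=4, Q=5, T=7, W=1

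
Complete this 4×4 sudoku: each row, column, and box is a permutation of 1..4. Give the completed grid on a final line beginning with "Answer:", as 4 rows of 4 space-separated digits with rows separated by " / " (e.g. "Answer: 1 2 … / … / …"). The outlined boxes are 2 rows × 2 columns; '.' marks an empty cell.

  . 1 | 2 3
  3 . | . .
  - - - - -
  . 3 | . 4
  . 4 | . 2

Step 1. [r3c3∈{1}] nothing but 1 survives at r3c3, so r3c3=1.
Step 2. [r2c3∈{4}] r2c3's peers cover all but 4, so r2c3=4.
Step 3. [r4c3∈{3}] only 3 remains possible at r4c3, so r4c3=3.
Step 4. [r2c2∈{2}] r2c2's peers cover all but 2 ⇒ r2c2=2.
Step 5. [r3c1∈{2}] only 2 remains possible at r3c1. So r3c1=2.
Step 6. [r1c1∈{4}] only 4 remains possible at r1c1, so r1c1=4.
Step 7. [r4c1∈{1}] only 1 remains possible at r4c1, so r4c1=1.
Step 8. [r2c4∈{1}] r2c4 has the single candidate 1. So r2c4=1.

Answer: 4 1 2 3 / 3 2 4 1 / 2 3 1 4 / 1 4 3 2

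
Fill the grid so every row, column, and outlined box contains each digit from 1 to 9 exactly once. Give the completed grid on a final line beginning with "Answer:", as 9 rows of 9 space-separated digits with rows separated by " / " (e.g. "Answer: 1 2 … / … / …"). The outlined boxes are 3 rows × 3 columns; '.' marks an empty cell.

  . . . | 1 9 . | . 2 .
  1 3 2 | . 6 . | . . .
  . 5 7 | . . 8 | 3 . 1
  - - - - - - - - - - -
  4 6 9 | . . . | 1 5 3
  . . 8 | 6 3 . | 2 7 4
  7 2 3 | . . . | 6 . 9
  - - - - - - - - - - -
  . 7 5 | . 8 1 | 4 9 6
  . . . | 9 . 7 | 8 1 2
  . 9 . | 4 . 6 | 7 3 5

Step 1. [r9c5∈{2}] r9c5's peers cover all but 2. So r9c5=2.
Step 2. [r3c5∈{4}] r3c5 has the single candidate 4 ⇒ r3c5=4.
Step 3. [r2c6∈{5}] nothing but 5 survives at r2c6, so r2c6=5.
Step 4. [r1c2∈{4,8}] col 2 places 8 nowhere but r1c2, so r1c2=8.
Step 5. [r1c1∈{6}] only 6 remains possible at r1c1. So r1c1=6.
Step 6. [r4c4∈{2,7,8}] across row 4, 8 lands solely at r4c4 ⇒ r4c4=8.
Step 7. [r2c9∈{7,8}] 8 has one home in col 9: r2c9, so r2c9=8.
Step 8. [r7c1∈{2,3}] in row 7, 2 fits only at r7c1 ⇒ r7c1=2.
Step 9. [r8c3∈{4,6}] in row 8, 6 fits only at r8c3. So r8c3=6.
Step 10. [r6c5∈{1,5}] row 6 places 1 nowhere but r6c5. So r6c5=1.
Step 11. [r2c8∈{4}] r2c8's peers cover all but 4, so r2c8=4.
Step 12. [r2c7∈{9}] only 9 remains possible at r2c7, so r2c7=9.
Step 13. [r1c3∈{4}] r1c3 is down to just 4, so r1c3=4.
Step 14. [r6c8∈{8}] nothing but 8 survives at r6c8. So r6c8=8.
Step 15. [r3c1∈{9}] nothing but 9 survives at r3c1, so r3c1=9.
Step 16. [r9c1∈{8}] nothing but 8 survives at r9c1. So r9c1=8.
Step 17. [r5c6∈{9}] r5c6 has the single candidate 9 ⇒ r5c6=9.
Step 18. [r8c2∈{4}] only 4 remains possible at r8c2. So r8c2=4.
Step 19. [r5c2∈{1}] only 1 remains possible at r5c2 ⇒ r5c2=1.
Step 20. [r1c9∈{7}] nothing but 7 survives at r1c9 ⇒ r1c9=7.
Step 21. [r3c8∈{6}] nothing but 6 survives at r3c8 ⇒ r3c8=6.
Step 22. [r7c4∈{3}] r7c4 has the single candidate 3, so r7c4=3.
Step 23. [r5c1∈{5}] r5c1 is down to just 5. So r5c1=5.
Step 24. [r1c6∈{3}] r1c6 is down to just 3. So r1c6=3.
Step 25. [r1c7∈{5}] r1c7's peers cover all but 5, so r1c7=5.
Step 26. [r6c6∈{4}] r6c6 is down to just 4, so r6c6=4.
Step 27. [r3c4∈{2}] nothing but 2 survives at r3c4. So r3c4=2.
Step 28. [r6c4∈{5}] r6c4 has the single candidate 5, so r6c4=5.
Step 29. [r8c5∈{5}] only 5 remains possible at r8c5, so r8c5=5.
Step 30. [r4c6∈{2}] r4c6's peers cover all but 2. So r4c6=2.
Step 31. [r2c4∈{7}] r2c4 has the single candidate 7. So r2c4=7.
Step 32. [r9c3∈{1}] r9c3 has the single candidate 1 ⇒ r9c3=1.
Step 33. [r4c5∈{7}] r4c5 is down to just 7. So r4c5=7.
Step 34. [r8c1∈{3}] r8c1 has the single candidate 3 ⇒ r8c1=3.

Answer: 6 8 4 1 9 3 5 2 7 / 1 3 2 7 6 5 9 4 8 / 9 5 7 2 4 8 3 6 1 / 4 6 9 8 7 2 1 5 3 / 5 1 8 6 3 9 2 7 4 / 7 2 3 5 1 4 6 8 9 / 2 7 5 3 8 1 4 9 6 / 3 4 6 9 5 7 8 1 2 / 8 9 1 4 2 6 7 3 5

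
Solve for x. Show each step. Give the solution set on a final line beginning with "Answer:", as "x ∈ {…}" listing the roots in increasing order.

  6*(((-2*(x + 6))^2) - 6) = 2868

Step 1. [6*(((-2*(x + 6))^2) - 6) = 2868] 6 out front; divide by 6 ⇒ div: ((-2*(x + 6))^2) - 6 = 478.
Step 2. [((-2*(x + 6))^2) - 6 = 478] the outer -6 inverts by adding 6 ⇒ sub: (-2*(x + 6))^2 = 484.
Step 3. [(-2*(x + 6))^2 = 484] LHS squared, RHS 484 ≥ 0: apply √ (±) ⇒ sqrt: -2*(x + 6) = 22 or -22.
Step 4. [-2*(x + 6) = 22 or -22] -2 out front; divide by -2, so div: x + 6 = -11 or 11.
Step 5. [x + 6 = -11 or 11] the outer +6 inverts by subtracting 6. So sub: x = -17 or 5.

Answer: x ∈ {-17, 5}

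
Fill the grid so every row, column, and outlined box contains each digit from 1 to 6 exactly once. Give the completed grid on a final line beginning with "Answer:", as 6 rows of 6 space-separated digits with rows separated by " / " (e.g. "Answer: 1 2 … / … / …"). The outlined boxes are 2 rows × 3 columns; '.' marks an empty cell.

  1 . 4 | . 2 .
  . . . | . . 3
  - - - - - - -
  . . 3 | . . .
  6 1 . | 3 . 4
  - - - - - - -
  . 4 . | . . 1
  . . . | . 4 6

Step 1. [r4c5∈{5}] r4c5 is down to just 5, so r4c5=5.
Step 2. [r4c3∈{2}] r4c3 is down to just 2 ⇒ r4c3=2.
Step 3. [r3c2∈{5}] only 5 remains possible at r3c2. So r3c2=5.
Step 4. [r2c4∈{1,4,5,6}] 4 has one home in row 2: r2c4. So r2c4=4.
Step 5. [r3c4∈{1,2,6}] in col 4, 1 fits only at r3c4, so r3c4=1.
Step 6. [r1c4∈{5,6}] col 4 places 6 nowhere but r1c4 ⇒ r1c4=6.
Step 7. [r5c3∈{5,6}] across row 5, 6 lands solely at r5c3 ⇒ r5c3=6.
Step 8. [r2c3∈{5}] r2c3 is down to just 5 ⇒ r2c3=5.
Step 9. [r2c1∈{2}] nothing but 2 survives at r2c1. So r2c1=2.
Step 10. [r5c4∈{2,5}] row 5 places 2 nowhere but r5c4. So r5c4=2.
Step 11. [r5c1∈{3,5}] r5c1 is the only open cell in row 5 admitting 5. So r5c1=5.
Step 12. [r1c2∈{3}] nothing but 3 survives at r1c2 ⇒ r1c2=3.
Step 13. [r6c3∈{1}] nothing but 1 survives at r6c3. So r6c3=1.
Step 14. [r6c2∈{2}] r6c2 has the single candidate 2, so r6c2=2.
Step 15. [r6c1∈{3}] r6c1's peers cover all but 3, so r6c1=3.
Step 16. [r3c6∈{2}] r3c6 is down to just 2 ⇒ r3c6=2.
Step 17. [r2c5∈{1}] nothing but 1 survives at r2c5, so r2c5=1.
Step 18. [r2c2∈{6}] r2c2 has the single candidate 6. So r2c2=6.
Step 19. [r3c1∈{4}] r3c1 is down to just 4, so r3c1=4.
Step 20. [r6c4∈{5}] nothing but 5 survives at r6c4 ⇒ r6c4=5.
Step 21. [r3c5∈{6}] r3c5's peers cover all but 6 ⇒ r3c5=6.
Step 22. [r1c6∈{5}] r1c6's peers cover all but 5, so r1c6=5.
Step 23. [r5c5∈{3}] only 3 remains possible at r5c5 ⇒ r5c5=3.

Answer: 1 3 4 6 2 5 / 2 6 5 4 1 3 / 4 5 3 1 6 2 / 6 1 2 3 5 4 / 5 4 6 2 3 1 / 3 2 1 5 4 6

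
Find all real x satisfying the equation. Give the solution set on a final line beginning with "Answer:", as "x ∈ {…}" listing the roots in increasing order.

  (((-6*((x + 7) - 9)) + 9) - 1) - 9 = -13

Step 1. [(((-6*((x + 7) - 9)) + 9) - 1) - 9 = -13] -9 is outermost — add 9 both sides. So sub: ((-6*((x + 7) - 9)) + 9) - 1 = -4.
Step 2. [((-6*((x + 7) - 9)) + 9) - 1 = -4] 1 comes off first (add 1). So sub: (-6*((x + 7) - 9)) + 9 = -3.
Step 3. [(-6*((x + 7) - 9)) + 9 = -3] the outer +9 inverts by subtracting 9, so sub: -6*((x + 7) - 9) = -12.
Step 4. [-6*((x + 7) - 9) = -12] divide by the outer -6, so div: (x + 7) - 9 = 2.
Step 5. [(x + 7) - 9 = 2] -9 is outermost — add 9 both sides, so sub: x + 7 = 11.
Step 6. [x + 7 = 11] the outer +7 inverts by subtracting 7 ⇒ sub: x = 4.

Answer: x ∈ {4}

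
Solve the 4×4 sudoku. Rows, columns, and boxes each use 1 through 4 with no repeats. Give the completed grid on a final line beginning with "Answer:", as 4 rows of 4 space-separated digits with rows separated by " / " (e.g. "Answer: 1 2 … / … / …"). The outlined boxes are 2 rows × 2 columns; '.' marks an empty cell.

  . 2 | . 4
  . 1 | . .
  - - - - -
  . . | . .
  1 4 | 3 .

Step 1. [r3c1∈{2,3}] in col 1, 2 fits only at r3c1. So r3c1=2.
Step 2. [r2c4∈{2,3}] 3 has one home in col 4: r2c4. So r2c4=3.
Step 3. [r3c3∈{1,4}] in row 3, 4 fits only at r3c3 ⇒ r3c3=4.
Step 4. [r2c1∈{4}] only 4 remains possible at r2c1. So r2c1=4.
Step 5. [r3c2∈{3}] r3c2 has the single candidate 3 ⇒ r3c2=3.
Step 6. [r2c3∈{2}] r2c3 has the single candidate 2 ⇒ r2c3=2.
Step 7. [r1c3∈{1}] r1c3 has the single candidate 1, so r1c3=1.
Step 8. [r3c4∈{1}] r3c4 has the single candidate 1, so r3c4=1.
Step 9. [r4c4∈{2}] r4c4's peers cover all but 2, so r4c4=2.
Step 10. [r1c1∈{3}] r1c1's peers cover all but 3. So r1c1=3.

Answer: 3 2 1 4 / 4 1 2 3 / 2 3 4 1 / 1 4 3 2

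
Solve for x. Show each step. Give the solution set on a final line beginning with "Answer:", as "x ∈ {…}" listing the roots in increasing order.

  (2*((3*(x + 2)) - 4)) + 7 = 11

Step 1. [(2*((3*(x + 2)) - 4)) + 7 = 11] +7 is outermost — subtract 7 both sides, so sub: 2*((3*(x + 2)) - 4) = 4.
Step 2. [2*((3*(x + 2)) - 4) = 4] 2 out front; divide by 2. So div: (3*(x + 2)) - 4 = 2.
Step 3. [(3*(x + 2)) - 4 = 2] 4 comes off first (add 4), so sub: 3*(x + 2) = 6.
Step 4. [3*(x + 2) = 6] divide by the outer 3, so div: x + 2 = 2.
Step 5. [x + 2 = 2] +2 is outermost — subtract 2 both sides, so sub: x = 0.

Answer: x ∈ {0}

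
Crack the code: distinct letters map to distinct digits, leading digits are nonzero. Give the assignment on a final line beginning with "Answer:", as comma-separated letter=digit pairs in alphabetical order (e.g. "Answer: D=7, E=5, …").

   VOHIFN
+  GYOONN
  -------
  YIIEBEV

Step 1. [col 1: N + N ≡ V (mod 10)] no forcing yet in column 1 (carry-in 0); V=4 is free and consistent — try it. So V=4.
Step 2. [col 1: N + N ≡ V (mod 10)] column 1 (N + N ≡ V (mod 10), carry-in 0) doesn't pin N yet; pick N=7 and continue ⇒ N=7.
Step 3. [col 2: F + N ≡ E (mod 10)] no forcing yet in column 2 (carry-in 1); E=8 is free and consistent — try it. So E=8.
Step 4. [Y] the sum has 7 digits but both addends have 6; that extra leading digit Y is the final carry, namely 1 ⇒ Y=1.
Step 5. [col 2: F + N ≡ E (mod 10)] column 2 reads F+N+carry(1)=E with N=7, E=8; with digits 1,4,7,8 already taken and all letters distinct, the only value for F is 0 ⇒ F=0.
Step 6. [col 3: I + O ≡ B (mod 10)] no forcing yet in column 3 (carry-in 0); I=3 is free and consistent — try it, so I=3.
Step 7. [col 3: I + O ≡ B (mod 10)] no forcing yet in column 3 (carry-in 0); B=5 is free and consistent — try it, so B=5.
Step 8. [col 3: I + O ≡ B (mod 10)] from column 3 (I=3, B=5, carry-in 0, digits 0,1,3,4,5,7,8 already taken and all letters distinct): O must equal 2. So O=2.
Step 9. [col 4: H + O ≡ E (mod 10)] column 4 reads H+O+carry(0)=E with O=2, E=8; with digits 0,1,2,3,4,5,7,8 already taken and all letters distinct, the only value for H is 6 ⇒ H=6.
Step 10. [col 6: V + G ≡ I (mod 10)] column 6: given V=4, I=3, carry-in 0, and digits 0,1,2,3,4,5,6,7,8 already taken and all letters distinct, V+G≡I (mod 10) forces G=9 ⇒ G=9.

Answer: B=5, E=8, F=0, G=9, H=6, I=3, N=7, O=2, V=4, Y=1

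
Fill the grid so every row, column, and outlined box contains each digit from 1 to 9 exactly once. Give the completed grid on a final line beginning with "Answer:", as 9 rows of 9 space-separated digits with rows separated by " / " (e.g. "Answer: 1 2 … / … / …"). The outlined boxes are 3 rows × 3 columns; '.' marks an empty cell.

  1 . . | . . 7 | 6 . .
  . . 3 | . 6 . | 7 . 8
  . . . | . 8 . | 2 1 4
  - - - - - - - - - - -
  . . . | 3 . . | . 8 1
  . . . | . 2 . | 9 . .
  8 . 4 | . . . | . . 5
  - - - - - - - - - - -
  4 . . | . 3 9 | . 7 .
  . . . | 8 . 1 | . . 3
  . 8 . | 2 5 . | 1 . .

Step 1. [r1c9∈{9}] r1c9 is down to just 9. So r1c9=9.
Step 2. [r6c6∈{6}] r6c6 has the single candidate 6, so r6c6=6.
Step 3. [r9c9∈{6}] r9c9 is down to just 6. So r9c9=6.
Step 4. [r8c5∈{4,7}] r8c5 is the only open cell in box 8 admitting 7, so r8c5=7.
Step 5. [r2c8∈{5}] r2c8's peers cover all but 5, so r2c8=5.
Step 6. [r5c8∈{3,4,6}] in col 8, 6 fits only at r5c8, so r5c8=6.
Step 7. [r1c5∈{4}] r1c5's peers cover all but 4. So r1c5=4.
Step 8. [r4c5∈{9}] r4c5's peers cover all but 9 ⇒ r4c5=9.
Step 9. [r6c2∈{1,2,3,7,9}] across row 6, 9 lands solely at r6c2, so r6c2=9.
Step 10. [r5c4∈{1,4,5,7}] r5c4 is the only open cell in col 4 admitting 4 ⇒ r5c4=4.
Step 11. [r4c6∈{5}] r4c6 has the single candidate 5 ⇒ r4c6=5.
Step 12. [r5c2∈{1,3,5,7}] across col 2, 3 lands solely at r5c2, so r5c2=3.
Step 13. [r7c2∈{1,2,5,6}] r7c2 is the only open cell in col 2 admitting 1 ⇒ r7c2=1.
Step 14. [r1c4∈{5}] nothing but 5 survives at r1c4 ⇒ r1c4=5.
Step 15. [r1c2∈{2}] r1c2 is down to just 2. So r1c2=2.
Step 16. [r2c1∈{9}] only 9 remains possible at r2c1, so r2c1=9.
Step 17. [r7c9∈{2}] r7c9 has the single candidate 2. So r7c9=2.
Step 18. [r5c9∈{7}] r5c9 has the single candidate 7. So r5c9=7.
Step 19. [r5c1∈{5}] r5c1's peers cover all but 5 ⇒ r5c1=5.
Step 20. [r1c8∈{3}] r1c8 has the single candidate 3. So r1c8=3.
Step 21. [r8c3∈{2,5,6,9}] the triple r7c3,r8c1,r8c2 in box 7 confines {2,5,6} to those cells ⇒ r8c3≠2.
Step 22. [r4c3∈{2,6,7}] 2 has one home in col 3: r4c3 ⇒ r4c3=2.
Step 23. [r8c7∈{4,5}] r8c8 and r9c8 in box 9 both hold exactly {4,9}; those values are spoken for. So r8c7≠4.
Step 24. [r8c7∈{5}] r8c7 is down to just 5. So r8c7=5.
Step 25. [r8c2∈{6}] r8c2 has the single candidate 6 ⇒ r8c2=6.
Step 26. [r3c3∈{5,6,7}] col 3 places 6 nowhere but r3c3 ⇒ r3c3=6.
Step 27. [r3c1∈{7}] r3c1 has the single candidate 7 ⇒ r3c1=7.
Step 28. [r8c3∈{9}] nothing but 9 survives at r8c3. So r8c3=9.
Step 29. [r8c8∈{4}] r8c8 is down to just 4 ⇒ r8c8=4.
Step 30. [r6c5∈{1}] nothing but 1 survives at r6c5, so r6c5=1.
Step 31. [r5c3∈{1}] r5c3 has the single candidate 1, so r5c3=1.
Step 32. [r4c1∈{6}] r4c1 has the single candidate 6 ⇒ r4c1=6.
Step 33. [r3c2∈{5}] r3c2 is down to just 5 ⇒ r3c2=5.
Step 34. [r4c2∈{7}] r4c2 has the single candidate 7, so r4c2=7.
Step 35. [r1c3∈{8}] r1c3 is down to just 8. So r1c3=8.
Step 36. [r2c4∈{1}] r2c4 has the single candidate 1, so r2c4=1.
Step 37. [r6c8∈{2}] nothing but 2 survives at r6c8. So r6c8=2.
Step 38. [r7c4∈{6}] nothing but 6 survives at r7c4, so r7c4=6.
Step 39. [r9c1∈{3}] only 3 remains possible at r9c1. So r9c1=3.
Step 40. [r6c7∈{3}] only 3 remains possible at r6c7, so r6c7=3.
Step 41. [r7c3∈{5}] r7c3 is down to just 5 ⇒ r7c3=5.
Step 42. [r9c3∈{7}] r9c3's peers cover all but 7, so r9c3=7.
Step 43. [r2c2∈{4}] r2c2 has the single candidate 4 ⇒ r2c2=4.
Step 44. [r9c8∈{9}] r9c8's peers cover all but 9, so r9c8=9.
Step 45. [r6c4∈{7}] r6c4 has the single candidate 7, so r6c4=7.
Step 46. [r5c6∈{8}] r5c6 has the single candidate 8 ⇒ r5c6=8.
Step 47. [r7c7∈{8}] r7c7 has the single candidate 8 ⇒ r7c7=8.
Step 48. [r9c6∈{4}] r9c6's peers cover all but 4 ⇒ r9c6=4.
Step 49. [r3c4∈{9}] only 9 remains possible at r3c4. So r3c4=9.
Step 50. [r3c6∈{3}] r3c6 is down to just 3 ⇒ r3c6=3.
Step 51. [r4c7∈{4}] only 4 remains possible at r4c7 ⇒ r4c7=4.
Step 52. [r2c6∈{2}] nothing but 2 survives at r2c6. So r2c6=2.
Step 53. [r8c1∈{2}] r8c1 has the single candidate 2 ⇒ r8c1=2.

Answer: 1 2 8 5 4 7 6 3 9 / 9 4 3 1 6 2 7 5 8 / 7 5 6 9 8 3 2 1 4 / 6 7 2 3 9 5 4 8 1 / 5 3 1 4 2 8 9 6 7 / 8 9 4 7 1 6 3 2 5 / 4 1 5 6 3 9 8 7 2 / 2 6 9 8 7 1 5 4 3 / 3 8 7 2 5 4 1 9 6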